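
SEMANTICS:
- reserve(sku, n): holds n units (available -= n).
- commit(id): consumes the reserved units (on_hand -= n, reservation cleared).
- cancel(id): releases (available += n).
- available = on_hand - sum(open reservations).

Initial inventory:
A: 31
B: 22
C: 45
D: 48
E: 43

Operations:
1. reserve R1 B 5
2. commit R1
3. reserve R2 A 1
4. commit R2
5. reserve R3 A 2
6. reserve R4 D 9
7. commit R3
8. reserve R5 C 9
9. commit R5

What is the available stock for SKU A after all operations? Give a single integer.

Step 1: reserve R1 B 5 -> on_hand[A=31 B=22 C=45 D=48 E=43] avail[A=31 B=17 C=45 D=48 E=43] open={R1}
Step 2: commit R1 -> on_hand[A=31 B=17 C=45 D=48 E=43] avail[A=31 B=17 C=45 D=48 E=43] open={}
Step 3: reserve R2 A 1 -> on_hand[A=31 B=17 C=45 D=48 E=43] avail[A=30 B=17 C=45 D=48 E=43] open={R2}
Step 4: commit R2 -> on_hand[A=30 B=17 C=45 D=48 E=43] avail[A=30 B=17 C=45 D=48 E=43] open={}
Step 5: reserve R3 A 2 -> on_hand[A=30 B=17 C=45 D=48 E=43] avail[A=28 B=17 C=45 D=48 E=43] open={R3}
Step 6: reserve R4 D 9 -> on_hand[A=30 B=17 C=45 D=48 E=43] avail[A=28 B=17 C=45 D=39 E=43] open={R3,R4}
Step 7: commit R3 -> on_hand[A=28 B=17 C=45 D=48 E=43] avail[A=28 B=17 C=45 D=39 E=43] open={R4}
Step 8: reserve R5 C 9 -> on_hand[A=28 B=17 C=45 D=48 E=43] avail[A=28 B=17 C=36 D=39 E=43] open={R4,R5}
Step 9: commit R5 -> on_hand[A=28 B=17 C=36 D=48 E=43] avail[A=28 B=17 C=36 D=39 E=43] open={R4}
Final available[A] = 28

Answer: 28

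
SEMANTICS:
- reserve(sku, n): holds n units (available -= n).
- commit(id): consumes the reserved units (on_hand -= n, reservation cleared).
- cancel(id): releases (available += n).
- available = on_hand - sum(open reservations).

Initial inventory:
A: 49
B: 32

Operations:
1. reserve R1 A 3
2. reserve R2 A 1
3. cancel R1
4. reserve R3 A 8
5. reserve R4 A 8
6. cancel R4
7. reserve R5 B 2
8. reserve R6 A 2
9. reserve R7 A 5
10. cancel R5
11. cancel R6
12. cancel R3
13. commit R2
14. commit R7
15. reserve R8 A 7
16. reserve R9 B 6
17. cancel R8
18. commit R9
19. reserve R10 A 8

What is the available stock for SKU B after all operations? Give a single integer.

Step 1: reserve R1 A 3 -> on_hand[A=49 B=32] avail[A=46 B=32] open={R1}
Step 2: reserve R2 A 1 -> on_hand[A=49 B=32] avail[A=45 B=32] open={R1,R2}
Step 3: cancel R1 -> on_hand[A=49 B=32] avail[A=48 B=32] open={R2}
Step 4: reserve R3 A 8 -> on_hand[A=49 B=32] avail[A=40 B=32] open={R2,R3}
Step 5: reserve R4 A 8 -> on_hand[A=49 B=32] avail[A=32 B=32] open={R2,R3,R4}
Step 6: cancel R4 -> on_hand[A=49 B=32] avail[A=40 B=32] open={R2,R3}
Step 7: reserve R5 B 2 -> on_hand[A=49 B=32] avail[A=40 B=30] open={R2,R3,R5}
Step 8: reserve R6 A 2 -> on_hand[A=49 B=32] avail[A=38 B=30] open={R2,R3,R5,R6}
Step 9: reserve R7 A 5 -> on_hand[A=49 B=32] avail[A=33 B=30] open={R2,R3,R5,R6,R7}
Step 10: cancel R5 -> on_hand[A=49 B=32] avail[A=33 B=32] open={R2,R3,R6,R7}
Step 11: cancel R6 -> on_hand[A=49 B=32] avail[A=35 B=32] open={R2,R3,R7}
Step 12: cancel R3 -> on_hand[A=49 B=32] avail[A=43 B=32] open={R2,R7}
Step 13: commit R2 -> on_hand[A=48 B=32] avail[A=43 B=32] open={R7}
Step 14: commit R7 -> on_hand[A=43 B=32] avail[A=43 B=32] open={}
Step 15: reserve R8 A 7 -> on_hand[A=43 B=32] avail[A=36 B=32] open={R8}
Step 16: reserve R9 B 6 -> on_hand[A=43 B=32] avail[A=36 B=26] open={R8,R9}
Step 17: cancel R8 -> on_hand[A=43 B=32] avail[A=43 B=26] open={R9}
Step 18: commit R9 -> on_hand[A=43 B=26] avail[A=43 B=26] open={}
Step 19: reserve R10 A 8 -> on_hand[A=43 B=26] avail[A=35 B=26] open={R10}
Final available[B] = 26

Answer: 26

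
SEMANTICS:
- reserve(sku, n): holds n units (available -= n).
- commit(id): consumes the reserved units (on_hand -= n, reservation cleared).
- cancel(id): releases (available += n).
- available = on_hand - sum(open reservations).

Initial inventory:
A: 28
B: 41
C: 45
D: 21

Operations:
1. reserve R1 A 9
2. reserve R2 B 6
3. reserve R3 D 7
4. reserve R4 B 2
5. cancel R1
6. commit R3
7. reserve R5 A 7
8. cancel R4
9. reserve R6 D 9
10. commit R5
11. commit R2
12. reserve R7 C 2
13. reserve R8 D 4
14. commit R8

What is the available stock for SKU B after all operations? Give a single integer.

Answer: 35

Derivation:
Step 1: reserve R1 A 9 -> on_hand[A=28 B=41 C=45 D=21] avail[A=19 B=41 C=45 D=21] open={R1}
Step 2: reserve R2 B 6 -> on_hand[A=28 B=41 C=45 D=21] avail[A=19 B=35 C=45 D=21] open={R1,R2}
Step 3: reserve R3 D 7 -> on_hand[A=28 B=41 C=45 D=21] avail[A=19 B=35 C=45 D=14] open={R1,R2,R3}
Step 4: reserve R4 B 2 -> on_hand[A=28 B=41 C=45 D=21] avail[A=19 B=33 C=45 D=14] open={R1,R2,R3,R4}
Step 5: cancel R1 -> on_hand[A=28 B=41 C=45 D=21] avail[A=28 B=33 C=45 D=14] open={R2,R3,R4}
Step 6: commit R3 -> on_hand[A=28 B=41 C=45 D=14] avail[A=28 B=33 C=45 D=14] open={R2,R4}
Step 7: reserve R5 A 7 -> on_hand[A=28 B=41 C=45 D=14] avail[A=21 B=33 C=45 D=14] open={R2,R4,R5}
Step 8: cancel R4 -> on_hand[A=28 B=41 C=45 D=14] avail[A=21 B=35 C=45 D=14] open={R2,R5}
Step 9: reserve R6 D 9 -> on_hand[A=28 B=41 C=45 D=14] avail[A=21 B=35 C=45 D=5] open={R2,R5,R6}
Step 10: commit R5 -> on_hand[A=21 B=41 C=45 D=14] avail[A=21 B=35 C=45 D=5] open={R2,R6}
Step 11: commit R2 -> on_hand[A=21 B=35 C=45 D=14] avail[A=21 B=35 C=45 D=5] open={R6}
Step 12: reserve R7 C 2 -> on_hand[A=21 B=35 C=45 D=14] avail[A=21 B=35 C=43 D=5] open={R6,R7}
Step 13: reserve R8 D 4 -> on_hand[A=21 B=35 C=45 D=14] avail[A=21 B=35 C=43 D=1] open={R6,R7,R8}
Step 14: commit R8 -> on_hand[A=21 B=35 C=45 D=10] avail[A=21 B=35 C=43 D=1] open={R6,R7}
Final available[B] = 35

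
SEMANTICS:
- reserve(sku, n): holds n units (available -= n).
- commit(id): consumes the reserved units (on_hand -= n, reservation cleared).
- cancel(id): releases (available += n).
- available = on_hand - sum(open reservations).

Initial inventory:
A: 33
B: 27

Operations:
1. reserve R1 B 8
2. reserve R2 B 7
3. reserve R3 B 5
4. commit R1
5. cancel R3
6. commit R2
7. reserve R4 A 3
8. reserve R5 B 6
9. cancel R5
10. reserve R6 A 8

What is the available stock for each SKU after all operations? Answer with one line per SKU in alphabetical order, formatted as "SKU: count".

Answer: A: 22
B: 12

Derivation:
Step 1: reserve R1 B 8 -> on_hand[A=33 B=27] avail[A=33 B=19] open={R1}
Step 2: reserve R2 B 7 -> on_hand[A=33 B=27] avail[A=33 B=12] open={R1,R2}
Step 3: reserve R3 B 5 -> on_hand[A=33 B=27] avail[A=33 B=7] open={R1,R2,R3}
Step 4: commit R1 -> on_hand[A=33 B=19] avail[A=33 B=7] open={R2,R3}
Step 5: cancel R3 -> on_hand[A=33 B=19] avail[A=33 B=12] open={R2}
Step 6: commit R2 -> on_hand[A=33 B=12] avail[A=33 B=12] open={}
Step 7: reserve R4 A 3 -> on_hand[A=33 B=12] avail[A=30 B=12] open={R4}
Step 8: reserve R5 B 6 -> on_hand[A=33 B=12] avail[A=30 B=6] open={R4,R5}
Step 9: cancel R5 -> on_hand[A=33 B=12] avail[A=30 B=12] open={R4}
Step 10: reserve R6 A 8 -> on_hand[A=33 B=12] avail[A=22 B=12] open={R4,R6}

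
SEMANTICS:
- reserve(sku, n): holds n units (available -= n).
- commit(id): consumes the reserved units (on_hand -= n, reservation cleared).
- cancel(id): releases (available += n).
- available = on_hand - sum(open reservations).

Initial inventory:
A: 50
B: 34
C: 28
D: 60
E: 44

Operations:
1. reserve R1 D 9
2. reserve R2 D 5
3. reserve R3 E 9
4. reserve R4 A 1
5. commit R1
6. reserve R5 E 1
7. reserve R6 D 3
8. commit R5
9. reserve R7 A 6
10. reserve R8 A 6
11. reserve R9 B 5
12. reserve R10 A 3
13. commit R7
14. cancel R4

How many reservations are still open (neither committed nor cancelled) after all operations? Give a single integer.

Answer: 6

Derivation:
Step 1: reserve R1 D 9 -> on_hand[A=50 B=34 C=28 D=60 E=44] avail[A=50 B=34 C=28 D=51 E=44] open={R1}
Step 2: reserve R2 D 5 -> on_hand[A=50 B=34 C=28 D=60 E=44] avail[A=50 B=34 C=28 D=46 E=44] open={R1,R2}
Step 3: reserve R3 E 9 -> on_hand[A=50 B=34 C=28 D=60 E=44] avail[A=50 B=34 C=28 D=46 E=35] open={R1,R2,R3}
Step 4: reserve R4 A 1 -> on_hand[A=50 B=34 C=28 D=60 E=44] avail[A=49 B=34 C=28 D=46 E=35] open={R1,R2,R3,R4}
Step 5: commit R1 -> on_hand[A=50 B=34 C=28 D=51 E=44] avail[A=49 B=34 C=28 D=46 E=35] open={R2,R3,R4}
Step 6: reserve R5 E 1 -> on_hand[A=50 B=34 C=28 D=51 E=44] avail[A=49 B=34 C=28 D=46 E=34] open={R2,R3,R4,R5}
Step 7: reserve R6 D 3 -> on_hand[A=50 B=34 C=28 D=51 E=44] avail[A=49 B=34 C=28 D=43 E=34] open={R2,R3,R4,R5,R6}
Step 8: commit R5 -> on_hand[A=50 B=34 C=28 D=51 E=43] avail[A=49 B=34 C=28 D=43 E=34] open={R2,R3,R4,R6}
Step 9: reserve R7 A 6 -> on_hand[A=50 B=34 C=28 D=51 E=43] avail[A=43 B=34 C=28 D=43 E=34] open={R2,R3,R4,R6,R7}
Step 10: reserve R8 A 6 -> on_hand[A=50 B=34 C=28 D=51 E=43] avail[A=37 B=34 C=28 D=43 E=34] open={R2,R3,R4,R6,R7,R8}
Step 11: reserve R9 B 5 -> on_hand[A=50 B=34 C=28 D=51 E=43] avail[A=37 B=29 C=28 D=43 E=34] open={R2,R3,R4,R6,R7,R8,R9}
Step 12: reserve R10 A 3 -> on_hand[A=50 B=34 C=28 D=51 E=43] avail[A=34 B=29 C=28 D=43 E=34] open={R10,R2,R3,R4,R6,R7,R8,R9}
Step 13: commit R7 -> on_hand[A=44 B=34 C=28 D=51 E=43] avail[A=34 B=29 C=28 D=43 E=34] open={R10,R2,R3,R4,R6,R8,R9}
Step 14: cancel R4 -> on_hand[A=44 B=34 C=28 D=51 E=43] avail[A=35 B=29 C=28 D=43 E=34] open={R10,R2,R3,R6,R8,R9}
Open reservations: ['R10', 'R2', 'R3', 'R6', 'R8', 'R9'] -> 6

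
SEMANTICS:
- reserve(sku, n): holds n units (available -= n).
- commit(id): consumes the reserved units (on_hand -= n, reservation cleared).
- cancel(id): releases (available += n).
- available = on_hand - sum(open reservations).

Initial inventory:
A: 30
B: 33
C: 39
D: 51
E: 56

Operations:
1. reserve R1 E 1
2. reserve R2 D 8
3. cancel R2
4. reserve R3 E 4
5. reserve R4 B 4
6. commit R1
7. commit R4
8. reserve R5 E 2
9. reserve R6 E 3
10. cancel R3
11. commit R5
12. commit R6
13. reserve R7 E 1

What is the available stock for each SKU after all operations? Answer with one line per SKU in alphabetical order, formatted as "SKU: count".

Step 1: reserve R1 E 1 -> on_hand[A=30 B=33 C=39 D=51 E=56] avail[A=30 B=33 C=39 D=51 E=55] open={R1}
Step 2: reserve R2 D 8 -> on_hand[A=30 B=33 C=39 D=51 E=56] avail[A=30 B=33 C=39 D=43 E=55] open={R1,R2}
Step 3: cancel R2 -> on_hand[A=30 B=33 C=39 D=51 E=56] avail[A=30 B=33 C=39 D=51 E=55] open={R1}
Step 4: reserve R3 E 4 -> on_hand[A=30 B=33 C=39 D=51 E=56] avail[A=30 B=33 C=39 D=51 E=51] open={R1,R3}
Step 5: reserve R4 B 4 -> on_hand[A=30 B=33 C=39 D=51 E=56] avail[A=30 B=29 C=39 D=51 E=51] open={R1,R3,R4}
Step 6: commit R1 -> on_hand[A=30 B=33 C=39 D=51 E=55] avail[A=30 B=29 C=39 D=51 E=51] open={R3,R4}
Step 7: commit R4 -> on_hand[A=30 B=29 C=39 D=51 E=55] avail[A=30 B=29 C=39 D=51 E=51] open={R3}
Step 8: reserve R5 E 2 -> on_hand[A=30 B=29 C=39 D=51 E=55] avail[A=30 B=29 C=39 D=51 E=49] open={R3,R5}
Step 9: reserve R6 E 3 -> on_hand[A=30 B=29 C=39 D=51 E=55] avail[A=30 B=29 C=39 D=51 E=46] open={R3,R5,R6}
Step 10: cancel R3 -> on_hand[A=30 B=29 C=39 D=51 E=55] avail[A=30 B=29 C=39 D=51 E=50] open={R5,R6}
Step 11: commit R5 -> on_hand[A=30 B=29 C=39 D=51 E=53] avail[A=30 B=29 C=39 D=51 E=50] open={R6}
Step 12: commit R6 -> on_hand[A=30 B=29 C=39 D=51 E=50] avail[A=30 B=29 C=39 D=51 E=50] open={}
Step 13: reserve R7 E 1 -> on_hand[A=30 B=29 C=39 D=51 E=50] avail[A=30 B=29 C=39 D=51 E=49] open={R7}

Answer: A: 30
B: 29
C: 39
D: 51
E: 49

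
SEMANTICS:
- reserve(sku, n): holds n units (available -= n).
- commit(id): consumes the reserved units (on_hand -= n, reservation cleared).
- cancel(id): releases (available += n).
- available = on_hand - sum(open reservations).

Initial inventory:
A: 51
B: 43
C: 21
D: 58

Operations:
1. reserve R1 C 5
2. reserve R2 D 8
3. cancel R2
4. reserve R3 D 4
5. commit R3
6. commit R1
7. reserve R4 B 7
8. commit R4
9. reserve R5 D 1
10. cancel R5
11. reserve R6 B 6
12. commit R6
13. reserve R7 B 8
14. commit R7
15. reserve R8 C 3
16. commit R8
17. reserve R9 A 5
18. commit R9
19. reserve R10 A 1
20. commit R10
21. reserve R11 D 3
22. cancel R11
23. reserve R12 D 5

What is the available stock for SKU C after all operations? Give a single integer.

Answer: 13

Derivation:
Step 1: reserve R1 C 5 -> on_hand[A=51 B=43 C=21 D=58] avail[A=51 B=43 C=16 D=58] open={R1}
Step 2: reserve R2 D 8 -> on_hand[A=51 B=43 C=21 D=58] avail[A=51 B=43 C=16 D=50] open={R1,R2}
Step 3: cancel R2 -> on_hand[A=51 B=43 C=21 D=58] avail[A=51 B=43 C=16 D=58] open={R1}
Step 4: reserve R3 D 4 -> on_hand[A=51 B=43 C=21 D=58] avail[A=51 B=43 C=16 D=54] open={R1,R3}
Step 5: commit R3 -> on_hand[A=51 B=43 C=21 D=54] avail[A=51 B=43 C=16 D=54] open={R1}
Step 6: commit R1 -> on_hand[A=51 B=43 C=16 D=54] avail[A=51 B=43 C=16 D=54] open={}
Step 7: reserve R4 B 7 -> on_hand[A=51 B=43 C=16 D=54] avail[A=51 B=36 C=16 D=54] open={R4}
Step 8: commit R4 -> on_hand[A=51 B=36 C=16 D=54] avail[A=51 B=36 C=16 D=54] open={}
Step 9: reserve R5 D 1 -> on_hand[A=51 B=36 C=16 D=54] avail[A=51 B=36 C=16 D=53] open={R5}
Step 10: cancel R5 -> on_hand[A=51 B=36 C=16 D=54] avail[A=51 B=36 C=16 D=54] open={}
Step 11: reserve R6 B 6 -> on_hand[A=51 B=36 C=16 D=54] avail[A=51 B=30 C=16 D=54] open={R6}
Step 12: commit R6 -> on_hand[A=51 B=30 C=16 D=54] avail[A=51 B=30 C=16 D=54] open={}
Step 13: reserve R7 B 8 -> on_hand[A=51 B=30 C=16 D=54] avail[A=51 B=22 C=16 D=54] open={R7}
Step 14: commit R7 -> on_hand[A=51 B=22 C=16 D=54] avail[A=51 B=22 C=16 D=54] open={}
Step 15: reserve R8 C 3 -> on_hand[A=51 B=22 C=16 D=54] avail[A=51 B=22 C=13 D=54] open={R8}
Step 16: commit R8 -> on_hand[A=51 B=22 C=13 D=54] avail[A=51 B=22 C=13 D=54] open={}
Step 17: reserve R9 A 5 -> on_hand[A=51 B=22 C=13 D=54] avail[A=46 B=22 C=13 D=54] open={R9}
Step 18: commit R9 -> on_hand[A=46 B=22 C=13 D=54] avail[A=46 B=22 C=13 D=54] open={}
Step 19: reserve R10 A 1 -> on_hand[A=46 B=22 C=13 D=54] avail[A=45 B=22 C=13 D=54] open={R10}
Step 20: commit R10 -> on_hand[A=45 B=22 C=13 D=54] avail[A=45 B=22 C=13 D=54] open={}
Step 21: reserve R11 D 3 -> on_hand[A=45 B=22 C=13 D=54] avail[A=45 B=22 C=13 D=51] open={R11}
Step 22: cancel R11 -> on_hand[A=45 B=22 C=13 D=54] avail[A=45 B=22 C=13 D=54] open={}
Step 23: reserve R12 D 5 -> on_hand[A=45 B=22 C=13 D=54] avail[A=45 B=22 C=13 D=49] open={R12}
Final available[C] = 13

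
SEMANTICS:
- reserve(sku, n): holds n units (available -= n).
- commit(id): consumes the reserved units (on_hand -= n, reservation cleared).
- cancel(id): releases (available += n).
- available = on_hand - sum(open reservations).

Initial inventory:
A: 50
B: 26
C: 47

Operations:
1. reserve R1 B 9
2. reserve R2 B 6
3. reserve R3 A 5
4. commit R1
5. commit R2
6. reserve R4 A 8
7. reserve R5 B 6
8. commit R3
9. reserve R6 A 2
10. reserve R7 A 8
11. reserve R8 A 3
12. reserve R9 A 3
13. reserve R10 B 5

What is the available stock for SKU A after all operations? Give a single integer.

Answer: 21

Derivation:
Step 1: reserve R1 B 9 -> on_hand[A=50 B=26 C=47] avail[A=50 B=17 C=47] open={R1}
Step 2: reserve R2 B 6 -> on_hand[A=50 B=26 C=47] avail[A=50 B=11 C=47] open={R1,R2}
Step 3: reserve R3 A 5 -> on_hand[A=50 B=26 C=47] avail[A=45 B=11 C=47] open={R1,R2,R3}
Step 4: commit R1 -> on_hand[A=50 B=17 C=47] avail[A=45 B=11 C=47] open={R2,R3}
Step 5: commit R2 -> on_hand[A=50 B=11 C=47] avail[A=45 B=11 C=47] open={R3}
Step 6: reserve R4 A 8 -> on_hand[A=50 B=11 C=47] avail[A=37 B=11 C=47] open={R3,R4}
Step 7: reserve R5 B 6 -> on_hand[A=50 B=11 C=47] avail[A=37 B=5 C=47] open={R3,R4,R5}
Step 8: commit R3 -> on_hand[A=45 B=11 C=47] avail[A=37 B=5 C=47] open={R4,R5}
Step 9: reserve R6 A 2 -> on_hand[A=45 B=11 C=47] avail[A=35 B=5 C=47] open={R4,R5,R6}
Step 10: reserve R7 A 8 -> on_hand[A=45 B=11 C=47] avail[A=27 B=5 C=47] open={R4,R5,R6,R7}
Step 11: reserve R8 A 3 -> on_hand[A=45 B=11 C=47] avail[A=24 B=5 C=47] open={R4,R5,R6,R7,R8}
Step 12: reserve R9 A 3 -> on_hand[A=45 B=11 C=47] avail[A=21 B=5 C=47] open={R4,R5,R6,R7,R8,R9}
Step 13: reserve R10 B 5 -> on_hand[A=45 B=11 C=47] avail[A=21 B=0 C=47] open={R10,R4,R5,R6,R7,R8,R9}
Final available[A] = 21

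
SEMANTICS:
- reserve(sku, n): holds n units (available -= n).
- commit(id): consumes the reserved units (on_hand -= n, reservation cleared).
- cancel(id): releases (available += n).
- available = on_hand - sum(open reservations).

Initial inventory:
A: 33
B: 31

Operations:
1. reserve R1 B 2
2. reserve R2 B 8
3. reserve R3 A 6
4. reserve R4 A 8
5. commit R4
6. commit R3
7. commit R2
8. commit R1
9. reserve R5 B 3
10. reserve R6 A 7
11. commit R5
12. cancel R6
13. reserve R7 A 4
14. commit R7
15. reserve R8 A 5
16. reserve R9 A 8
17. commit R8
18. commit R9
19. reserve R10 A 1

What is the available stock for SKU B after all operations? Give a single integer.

Answer: 18

Derivation:
Step 1: reserve R1 B 2 -> on_hand[A=33 B=31] avail[A=33 B=29] open={R1}
Step 2: reserve R2 B 8 -> on_hand[A=33 B=31] avail[A=33 B=21] open={R1,R2}
Step 3: reserve R3 A 6 -> on_hand[A=33 B=31] avail[A=27 B=21] open={R1,R2,R3}
Step 4: reserve R4 A 8 -> on_hand[A=33 B=31] avail[A=19 B=21] open={R1,R2,R3,R4}
Step 5: commit R4 -> on_hand[A=25 B=31] avail[A=19 B=21] open={R1,R2,R3}
Step 6: commit R3 -> on_hand[A=19 B=31] avail[A=19 B=21] open={R1,R2}
Step 7: commit R2 -> on_hand[A=19 B=23] avail[A=19 B=21] open={R1}
Step 8: commit R1 -> on_hand[A=19 B=21] avail[A=19 B=21] open={}
Step 9: reserve R5 B 3 -> on_hand[A=19 B=21] avail[A=19 B=18] open={R5}
Step 10: reserve R6 A 7 -> on_hand[A=19 B=21] avail[A=12 B=18] open={R5,R6}
Step 11: commit R5 -> on_hand[A=19 B=18] avail[A=12 B=18] open={R6}
Step 12: cancel R6 -> on_hand[A=19 B=18] avail[A=19 B=18] open={}
Step 13: reserve R7 A 4 -> on_hand[A=19 B=18] avail[A=15 B=18] open={R7}
Step 14: commit R7 -> on_hand[A=15 B=18] avail[A=15 B=18] open={}
Step 15: reserve R8 A 5 -> on_hand[A=15 B=18] avail[A=10 B=18] open={R8}
Step 16: reserve R9 A 8 -> on_hand[A=15 B=18] avail[A=2 B=18] open={R8,R9}
Step 17: commit R8 -> on_hand[A=10 B=18] avail[A=2 B=18] open={R9}
Step 18: commit R9 -> on_hand[A=2 B=18] avail[A=2 B=18] open={}
Step 19: reserve R10 A 1 -> on_hand[A=2 B=18] avail[A=1 B=18] open={R10}
Final available[B] = 18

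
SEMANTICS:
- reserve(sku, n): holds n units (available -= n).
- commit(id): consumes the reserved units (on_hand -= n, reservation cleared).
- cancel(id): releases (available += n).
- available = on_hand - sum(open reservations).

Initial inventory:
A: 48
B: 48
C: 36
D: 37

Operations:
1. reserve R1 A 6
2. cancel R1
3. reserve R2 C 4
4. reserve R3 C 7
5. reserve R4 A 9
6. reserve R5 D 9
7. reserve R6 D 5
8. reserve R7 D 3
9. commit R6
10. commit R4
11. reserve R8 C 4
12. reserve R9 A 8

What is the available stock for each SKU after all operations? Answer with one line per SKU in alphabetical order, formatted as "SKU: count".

Answer: A: 31
B: 48
C: 21
D: 20

Derivation:
Step 1: reserve R1 A 6 -> on_hand[A=48 B=48 C=36 D=37] avail[A=42 B=48 C=36 D=37] open={R1}
Step 2: cancel R1 -> on_hand[A=48 B=48 C=36 D=37] avail[A=48 B=48 C=36 D=37] open={}
Step 3: reserve R2 C 4 -> on_hand[A=48 B=48 C=36 D=37] avail[A=48 B=48 C=32 D=37] open={R2}
Step 4: reserve R3 C 7 -> on_hand[A=48 B=48 C=36 D=37] avail[A=48 B=48 C=25 D=37] open={R2,R3}
Step 5: reserve R4 A 9 -> on_hand[A=48 B=48 C=36 D=37] avail[A=39 B=48 C=25 D=37] open={R2,R3,R4}
Step 6: reserve R5 D 9 -> on_hand[A=48 B=48 C=36 D=37] avail[A=39 B=48 C=25 D=28] open={R2,R3,R4,R5}
Step 7: reserve R6 D 5 -> on_hand[A=48 B=48 C=36 D=37] avail[A=39 B=48 C=25 D=23] open={R2,R3,R4,R5,R6}
Step 8: reserve R7 D 3 -> on_hand[A=48 B=48 C=36 D=37] avail[A=39 B=48 C=25 D=20] open={R2,R3,R4,R5,R6,R7}
Step 9: commit R6 -> on_hand[A=48 B=48 C=36 D=32] avail[A=39 B=48 C=25 D=20] open={R2,R3,R4,R5,R7}
Step 10: commit R4 -> on_hand[A=39 B=48 C=36 D=32] avail[A=39 B=48 C=25 D=20] open={R2,R3,R5,R7}
Step 11: reserve R8 C 4 -> on_hand[A=39 B=48 C=36 D=32] avail[A=39 B=48 C=21 D=20] open={R2,R3,R5,R7,R8}
Step 12: reserve R9 A 8 -> on_hand[A=39 B=48 C=36 D=32] avail[A=31 B=48 C=21 D=20] open={R2,R3,R5,R7,R8,R9}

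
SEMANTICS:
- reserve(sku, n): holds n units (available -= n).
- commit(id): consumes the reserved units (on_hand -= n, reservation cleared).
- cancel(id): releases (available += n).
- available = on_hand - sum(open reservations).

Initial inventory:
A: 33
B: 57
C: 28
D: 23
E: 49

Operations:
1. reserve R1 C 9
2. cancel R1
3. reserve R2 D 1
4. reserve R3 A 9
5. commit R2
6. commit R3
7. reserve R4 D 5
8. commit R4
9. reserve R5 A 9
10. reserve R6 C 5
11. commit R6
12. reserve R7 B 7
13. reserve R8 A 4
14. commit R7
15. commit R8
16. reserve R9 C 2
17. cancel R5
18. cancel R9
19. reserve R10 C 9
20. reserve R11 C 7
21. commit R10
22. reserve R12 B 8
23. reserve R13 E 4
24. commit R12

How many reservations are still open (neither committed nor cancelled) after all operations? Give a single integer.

Answer: 2

Derivation:
Step 1: reserve R1 C 9 -> on_hand[A=33 B=57 C=28 D=23 E=49] avail[A=33 B=57 C=19 D=23 E=49] open={R1}
Step 2: cancel R1 -> on_hand[A=33 B=57 C=28 D=23 E=49] avail[A=33 B=57 C=28 D=23 E=49] open={}
Step 3: reserve R2 D 1 -> on_hand[A=33 B=57 C=28 D=23 E=49] avail[A=33 B=57 C=28 D=22 E=49] open={R2}
Step 4: reserve R3 A 9 -> on_hand[A=33 B=57 C=28 D=23 E=49] avail[A=24 B=57 C=28 D=22 E=49] open={R2,R3}
Step 5: commit R2 -> on_hand[A=33 B=57 C=28 D=22 E=49] avail[A=24 B=57 C=28 D=22 E=49] open={R3}
Step 6: commit R3 -> on_hand[A=24 B=57 C=28 D=22 E=49] avail[A=24 B=57 C=28 D=22 E=49] open={}
Step 7: reserve R4 D 5 -> on_hand[A=24 B=57 C=28 D=22 E=49] avail[A=24 B=57 C=28 D=17 E=49] open={R4}
Step 8: commit R4 -> on_hand[A=24 B=57 C=28 D=17 E=49] avail[A=24 B=57 C=28 D=17 E=49] open={}
Step 9: reserve R5 A 9 -> on_hand[A=24 B=57 C=28 D=17 E=49] avail[A=15 B=57 C=28 D=17 E=49] open={R5}
Step 10: reserve R6 C 5 -> on_hand[A=24 B=57 C=28 D=17 E=49] avail[A=15 B=57 C=23 D=17 E=49] open={R5,R6}
Step 11: commit R6 -> on_hand[A=24 B=57 C=23 D=17 E=49] avail[A=15 B=57 C=23 D=17 E=49] open={R5}
Step 12: reserve R7 B 7 -> on_hand[A=24 B=57 C=23 D=17 E=49] avail[A=15 B=50 C=23 D=17 E=49] open={R5,R7}
Step 13: reserve R8 A 4 -> on_hand[A=24 B=57 C=23 D=17 E=49] avail[A=11 B=50 C=23 D=17 E=49] open={R5,R7,R8}
Step 14: commit R7 -> on_hand[A=24 B=50 C=23 D=17 E=49] avail[A=11 B=50 C=23 D=17 E=49] open={R5,R8}
Step 15: commit R8 -> on_hand[A=20 B=50 C=23 D=17 E=49] avail[A=11 B=50 C=23 D=17 E=49] open={R5}
Step 16: reserve R9 C 2 -> on_hand[A=20 B=50 C=23 D=17 E=49] avail[A=11 B=50 C=21 D=17 E=49] open={R5,R9}
Step 17: cancel R5 -> on_hand[A=20 B=50 C=23 D=17 E=49] avail[A=20 B=50 C=21 D=17 E=49] open={R9}
Step 18: cancel R9 -> on_hand[A=20 B=50 C=23 D=17 E=49] avail[A=20 B=50 C=23 D=17 E=49] open={}
Step 19: reserve R10 C 9 -> on_hand[A=20 B=50 C=23 D=17 E=49] avail[A=20 B=50 C=14 D=17 E=49] open={R10}
Step 20: reserve R11 C 7 -> on_hand[A=20 B=50 C=23 D=17 E=49] avail[A=20 B=50 C=7 D=17 E=49] open={R10,R11}
Step 21: commit R10 -> on_hand[A=20 B=50 C=14 D=17 E=49] avail[A=20 B=50 C=7 D=17 E=49] open={R11}
Step 22: reserve R12 B 8 -> on_hand[A=20 B=50 C=14 D=17 E=49] avail[A=20 B=42 C=7 D=17 E=49] open={R11,R12}
Step 23: reserve R13 E 4 -> on_hand[A=20 B=50 C=14 D=17 E=49] avail[A=20 B=42 C=7 D=17 E=45] open={R11,R12,R13}
Step 24: commit R12 -> on_hand[A=20 B=42 C=14 D=17 E=49] avail[A=20 B=42 C=7 D=17 E=45] open={R11,R13}
Open reservations: ['R11', 'R13'] -> 2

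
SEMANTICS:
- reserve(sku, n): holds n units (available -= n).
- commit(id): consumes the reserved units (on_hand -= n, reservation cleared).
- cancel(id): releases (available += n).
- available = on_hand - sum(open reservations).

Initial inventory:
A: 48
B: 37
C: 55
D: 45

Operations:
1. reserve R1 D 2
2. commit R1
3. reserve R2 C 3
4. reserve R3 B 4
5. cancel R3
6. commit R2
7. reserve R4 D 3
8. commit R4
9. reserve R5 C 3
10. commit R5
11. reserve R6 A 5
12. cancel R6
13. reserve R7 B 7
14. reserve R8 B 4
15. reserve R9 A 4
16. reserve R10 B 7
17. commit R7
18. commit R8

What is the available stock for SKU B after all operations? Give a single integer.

Step 1: reserve R1 D 2 -> on_hand[A=48 B=37 C=55 D=45] avail[A=48 B=37 C=55 D=43] open={R1}
Step 2: commit R1 -> on_hand[A=48 B=37 C=55 D=43] avail[A=48 B=37 C=55 D=43] open={}
Step 3: reserve R2 C 3 -> on_hand[A=48 B=37 C=55 D=43] avail[A=48 B=37 C=52 D=43] open={R2}
Step 4: reserve R3 B 4 -> on_hand[A=48 B=37 C=55 D=43] avail[A=48 B=33 C=52 D=43] open={R2,R3}
Step 5: cancel R3 -> on_hand[A=48 B=37 C=55 D=43] avail[A=48 B=37 C=52 D=43] open={R2}
Step 6: commit R2 -> on_hand[A=48 B=37 C=52 D=43] avail[A=48 B=37 C=52 D=43] open={}
Step 7: reserve R4 D 3 -> on_hand[A=48 B=37 C=52 D=43] avail[A=48 B=37 C=52 D=40] open={R4}
Step 8: commit R4 -> on_hand[A=48 B=37 C=52 D=40] avail[A=48 B=37 C=52 D=40] open={}
Step 9: reserve R5 C 3 -> on_hand[A=48 B=37 C=52 D=40] avail[A=48 B=37 C=49 D=40] open={R5}
Step 10: commit R5 -> on_hand[A=48 B=37 C=49 D=40] avail[A=48 B=37 C=49 D=40] open={}
Step 11: reserve R6 A 5 -> on_hand[A=48 B=37 C=49 D=40] avail[A=43 B=37 C=49 D=40] open={R6}
Step 12: cancel R6 -> on_hand[A=48 B=37 C=49 D=40] avail[A=48 B=37 C=49 D=40] open={}
Step 13: reserve R7 B 7 -> on_hand[A=48 B=37 C=49 D=40] avail[A=48 B=30 C=49 D=40] open={R7}
Step 14: reserve R8 B 4 -> on_hand[A=48 B=37 C=49 D=40] avail[A=48 B=26 C=49 D=40] open={R7,R8}
Step 15: reserve R9 A 4 -> on_hand[A=48 B=37 C=49 D=40] avail[A=44 B=26 C=49 D=40] open={R7,R8,R9}
Step 16: reserve R10 B 7 -> on_hand[A=48 B=37 C=49 D=40] avail[A=44 B=19 C=49 D=40] open={R10,R7,R8,R9}
Step 17: commit R7 -> on_hand[A=48 B=30 C=49 D=40] avail[A=44 B=19 C=49 D=40] open={R10,R8,R9}
Step 18: commit R8 -> on_hand[A=48 B=26 C=49 D=40] avail[A=44 B=19 C=49 D=40] open={R10,R9}
Final available[B] = 19

Answer: 19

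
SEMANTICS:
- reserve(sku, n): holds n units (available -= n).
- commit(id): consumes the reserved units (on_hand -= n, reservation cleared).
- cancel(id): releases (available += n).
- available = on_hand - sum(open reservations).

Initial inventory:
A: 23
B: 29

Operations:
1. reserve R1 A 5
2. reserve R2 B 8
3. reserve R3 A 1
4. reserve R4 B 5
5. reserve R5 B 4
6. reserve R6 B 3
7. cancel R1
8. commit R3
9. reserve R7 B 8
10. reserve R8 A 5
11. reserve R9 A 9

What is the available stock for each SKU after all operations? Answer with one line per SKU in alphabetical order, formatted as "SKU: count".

Step 1: reserve R1 A 5 -> on_hand[A=23 B=29] avail[A=18 B=29] open={R1}
Step 2: reserve R2 B 8 -> on_hand[A=23 B=29] avail[A=18 B=21] open={R1,R2}
Step 3: reserve R3 A 1 -> on_hand[A=23 B=29] avail[A=17 B=21] open={R1,R2,R3}
Step 4: reserve R4 B 5 -> on_hand[A=23 B=29] avail[A=17 B=16] open={R1,R2,R3,R4}
Step 5: reserve R5 B 4 -> on_hand[A=23 B=29] avail[A=17 B=12] open={R1,R2,R3,R4,R5}
Step 6: reserve R6 B 3 -> on_hand[A=23 B=29] avail[A=17 B=9] open={R1,R2,R3,R4,R5,R6}
Step 7: cancel R1 -> on_hand[A=23 B=29] avail[A=22 B=9] open={R2,R3,R4,R5,R6}
Step 8: commit R3 -> on_hand[A=22 B=29] avail[A=22 B=9] open={R2,R4,R5,R6}
Step 9: reserve R7 B 8 -> on_hand[A=22 B=29] avail[A=22 B=1] open={R2,R4,R5,R6,R7}
Step 10: reserve R8 A 5 -> on_hand[A=22 B=29] avail[A=17 B=1] open={R2,R4,R5,R6,R7,R8}
Step 11: reserve R9 A 9 -> on_hand[A=22 B=29] avail[A=8 B=1] open={R2,R4,R5,R6,R7,R8,R9}

Answer: A: 8
B: 1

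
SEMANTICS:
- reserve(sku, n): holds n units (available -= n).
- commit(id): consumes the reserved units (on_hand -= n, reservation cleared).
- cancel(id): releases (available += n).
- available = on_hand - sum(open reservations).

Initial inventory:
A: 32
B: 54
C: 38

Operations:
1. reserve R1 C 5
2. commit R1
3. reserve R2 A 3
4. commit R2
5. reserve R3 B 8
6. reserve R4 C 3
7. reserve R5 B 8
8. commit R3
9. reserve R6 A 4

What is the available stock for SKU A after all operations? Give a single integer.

Step 1: reserve R1 C 5 -> on_hand[A=32 B=54 C=38] avail[A=32 B=54 C=33] open={R1}
Step 2: commit R1 -> on_hand[A=32 B=54 C=33] avail[A=32 B=54 C=33] open={}
Step 3: reserve R2 A 3 -> on_hand[A=32 B=54 C=33] avail[A=29 B=54 C=33] open={R2}
Step 4: commit R2 -> on_hand[A=29 B=54 C=33] avail[A=29 B=54 C=33] open={}
Step 5: reserve R3 B 8 -> on_hand[A=29 B=54 C=33] avail[A=29 B=46 C=33] open={R3}
Step 6: reserve R4 C 3 -> on_hand[A=29 B=54 C=33] avail[A=29 B=46 C=30] open={R3,R4}
Step 7: reserve R5 B 8 -> on_hand[A=29 B=54 C=33] avail[A=29 B=38 C=30] open={R3,R4,R5}
Step 8: commit R3 -> on_hand[A=29 B=46 C=33] avail[A=29 B=38 C=30] open={R4,R5}
Step 9: reserve R6 A 4 -> on_hand[A=29 B=46 C=33] avail[A=25 B=38 C=30] open={R4,R5,R6}
Final available[A] = 25

Answer: 25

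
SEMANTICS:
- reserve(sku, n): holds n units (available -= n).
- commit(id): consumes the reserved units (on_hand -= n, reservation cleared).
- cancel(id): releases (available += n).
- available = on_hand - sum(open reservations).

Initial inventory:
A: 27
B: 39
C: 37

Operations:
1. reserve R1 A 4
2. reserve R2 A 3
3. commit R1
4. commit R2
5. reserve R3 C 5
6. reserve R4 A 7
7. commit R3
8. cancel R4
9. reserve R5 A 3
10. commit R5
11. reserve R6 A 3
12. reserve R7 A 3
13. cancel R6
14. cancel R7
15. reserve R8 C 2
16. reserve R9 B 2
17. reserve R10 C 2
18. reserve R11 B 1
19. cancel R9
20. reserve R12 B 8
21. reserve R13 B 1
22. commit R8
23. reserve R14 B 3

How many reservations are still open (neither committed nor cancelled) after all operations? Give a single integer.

Answer: 5

Derivation:
Step 1: reserve R1 A 4 -> on_hand[A=27 B=39 C=37] avail[A=23 B=39 C=37] open={R1}
Step 2: reserve R2 A 3 -> on_hand[A=27 B=39 C=37] avail[A=20 B=39 C=37] open={R1,R2}
Step 3: commit R1 -> on_hand[A=23 B=39 C=37] avail[A=20 B=39 C=37] open={R2}
Step 4: commit R2 -> on_hand[A=20 B=39 C=37] avail[A=20 B=39 C=37] open={}
Step 5: reserve R3 C 5 -> on_hand[A=20 B=39 C=37] avail[A=20 B=39 C=32] open={R3}
Step 6: reserve R4 A 7 -> on_hand[A=20 B=39 C=37] avail[A=13 B=39 C=32] open={R3,R4}
Step 7: commit R3 -> on_hand[A=20 B=39 C=32] avail[A=13 B=39 C=32] open={R4}
Step 8: cancel R4 -> on_hand[A=20 B=39 C=32] avail[A=20 B=39 C=32] open={}
Step 9: reserve R5 A 3 -> on_hand[A=20 B=39 C=32] avail[A=17 B=39 C=32] open={R5}
Step 10: commit R5 -> on_hand[A=17 B=39 C=32] avail[A=17 B=39 C=32] open={}
Step 11: reserve R6 A 3 -> on_hand[A=17 B=39 C=32] avail[A=14 B=39 C=32] open={R6}
Step 12: reserve R7 A 3 -> on_hand[A=17 B=39 C=32] avail[A=11 B=39 C=32] open={R6,R7}
Step 13: cancel R6 -> on_hand[A=17 B=39 C=32] avail[A=14 B=39 C=32] open={R7}
Step 14: cancel R7 -> on_hand[A=17 B=39 C=32] avail[A=17 B=39 C=32] open={}
Step 15: reserve R8 C 2 -> on_hand[A=17 B=39 C=32] avail[A=17 B=39 C=30] open={R8}
Step 16: reserve R9 B 2 -> on_hand[A=17 B=39 C=32] avail[A=17 B=37 C=30] open={R8,R9}
Step 17: reserve R10 C 2 -> on_hand[A=17 B=39 C=32] avail[A=17 B=37 C=28] open={R10,R8,R9}
Step 18: reserve R11 B 1 -> on_hand[A=17 B=39 C=32] avail[A=17 B=36 C=28] open={R10,R11,R8,R9}
Step 19: cancel R9 -> on_hand[A=17 B=39 C=32] avail[A=17 B=38 C=28] open={R10,R11,R8}
Step 20: reserve R12 B 8 -> on_hand[A=17 B=39 C=32] avail[A=17 B=30 C=28] open={R10,R11,R12,R8}
Step 21: reserve R13 B 1 -> on_hand[A=17 B=39 C=32] avail[A=17 B=29 C=28] open={R10,R11,R12,R13,R8}
Step 22: commit R8 -> on_hand[A=17 B=39 C=30] avail[A=17 B=29 C=28] open={R10,R11,R12,R13}
Step 23: reserve R14 B 3 -> on_hand[A=17 B=39 C=30] avail[A=17 B=26 C=28] open={R10,R11,R12,R13,R14}
Open reservations: ['R10', 'R11', 'R12', 'R13', 'R14'] -> 5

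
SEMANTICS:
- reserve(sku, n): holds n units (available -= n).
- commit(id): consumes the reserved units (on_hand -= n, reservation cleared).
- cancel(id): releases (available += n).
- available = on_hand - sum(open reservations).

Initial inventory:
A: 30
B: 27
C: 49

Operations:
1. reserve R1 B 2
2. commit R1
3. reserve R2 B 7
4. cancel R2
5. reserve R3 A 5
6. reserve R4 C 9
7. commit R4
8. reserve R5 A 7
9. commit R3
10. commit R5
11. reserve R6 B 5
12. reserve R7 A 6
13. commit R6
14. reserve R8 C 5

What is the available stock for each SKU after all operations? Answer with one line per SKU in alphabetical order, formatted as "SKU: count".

Answer: A: 12
B: 20
C: 35

Derivation:
Step 1: reserve R1 B 2 -> on_hand[A=30 B=27 C=49] avail[A=30 B=25 C=49] open={R1}
Step 2: commit R1 -> on_hand[A=30 B=25 C=49] avail[A=30 B=25 C=49] open={}
Step 3: reserve R2 B 7 -> on_hand[A=30 B=25 C=49] avail[A=30 B=18 C=49] open={R2}
Step 4: cancel R2 -> on_hand[A=30 B=25 C=49] avail[A=30 B=25 C=49] open={}
Step 5: reserve R3 A 5 -> on_hand[A=30 B=25 C=49] avail[A=25 B=25 C=49] open={R3}
Step 6: reserve R4 C 9 -> on_hand[A=30 B=25 C=49] avail[A=25 B=25 C=40] open={R3,R4}
Step 7: commit R4 -> on_hand[A=30 B=25 C=40] avail[A=25 B=25 C=40] open={R3}
Step 8: reserve R5 A 7 -> on_hand[A=30 B=25 C=40] avail[A=18 B=25 C=40] open={R3,R5}
Step 9: commit R3 -> on_hand[A=25 B=25 C=40] avail[A=18 B=25 C=40] open={R5}
Step 10: commit R5 -> on_hand[A=18 B=25 C=40] avail[A=18 B=25 C=40] open={}
Step 11: reserve R6 B 5 -> on_hand[A=18 B=25 C=40] avail[A=18 B=20 C=40] open={R6}
Step 12: reserve R7 A 6 -> on_hand[A=18 B=25 C=40] avail[A=12 B=20 C=40] open={R6,R7}
Step 13: commit R6 -> on_hand[A=18 B=20 C=40] avail[A=12 B=20 C=40] open={R7}
Step 14: reserve R8 C 5 -> on_hand[A=18 B=20 C=40] avail[A=12 B=20 C=35] open={R7,R8}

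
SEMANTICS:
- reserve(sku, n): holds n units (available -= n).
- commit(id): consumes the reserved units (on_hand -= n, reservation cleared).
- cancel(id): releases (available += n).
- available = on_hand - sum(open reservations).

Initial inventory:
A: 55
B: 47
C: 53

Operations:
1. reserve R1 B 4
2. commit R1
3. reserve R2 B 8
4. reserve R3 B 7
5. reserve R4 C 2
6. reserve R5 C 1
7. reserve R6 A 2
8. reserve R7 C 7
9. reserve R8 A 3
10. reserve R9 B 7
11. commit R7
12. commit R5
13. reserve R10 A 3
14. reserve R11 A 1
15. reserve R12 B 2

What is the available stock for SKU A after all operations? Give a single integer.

Answer: 46

Derivation:
Step 1: reserve R1 B 4 -> on_hand[A=55 B=47 C=53] avail[A=55 B=43 C=53] open={R1}
Step 2: commit R1 -> on_hand[A=55 B=43 C=53] avail[A=55 B=43 C=53] open={}
Step 3: reserve R2 B 8 -> on_hand[A=55 B=43 C=53] avail[A=55 B=35 C=53] open={R2}
Step 4: reserve R3 B 7 -> on_hand[A=55 B=43 C=53] avail[A=55 B=28 C=53] open={R2,R3}
Step 5: reserve R4 C 2 -> on_hand[A=55 B=43 C=53] avail[A=55 B=28 C=51] open={R2,R3,R4}
Step 6: reserve R5 C 1 -> on_hand[A=55 B=43 C=53] avail[A=55 B=28 C=50] open={R2,R3,R4,R5}
Step 7: reserve R6 A 2 -> on_hand[A=55 B=43 C=53] avail[A=53 B=28 C=50] open={R2,R3,R4,R5,R6}
Step 8: reserve R7 C 7 -> on_hand[A=55 B=43 C=53] avail[A=53 B=28 C=43] open={R2,R3,R4,R5,R6,R7}
Step 9: reserve R8 A 3 -> on_hand[A=55 B=43 C=53] avail[A=50 B=28 C=43] open={R2,R3,R4,R5,R6,R7,R8}
Step 10: reserve R9 B 7 -> on_hand[A=55 B=43 C=53] avail[A=50 B=21 C=43] open={R2,R3,R4,R5,R6,R7,R8,R9}
Step 11: commit R7 -> on_hand[A=55 B=43 C=46] avail[A=50 B=21 C=43] open={R2,R3,R4,R5,R6,R8,R9}
Step 12: commit R5 -> on_hand[A=55 B=43 C=45] avail[A=50 B=21 C=43] open={R2,R3,R4,R6,R8,R9}
Step 13: reserve R10 A 3 -> on_hand[A=55 B=43 C=45] avail[A=47 B=21 C=43] open={R10,R2,R3,R4,R6,R8,R9}
Step 14: reserve R11 A 1 -> on_hand[A=55 B=43 C=45] avail[A=46 B=21 C=43] open={R10,R11,R2,R3,R4,R6,R8,R9}
Step 15: reserve R12 B 2 -> on_hand[A=55 B=43 C=45] avail[A=46 B=19 C=43] open={R10,R11,R12,R2,R3,R4,R6,R8,R9}
Final available[A] = 46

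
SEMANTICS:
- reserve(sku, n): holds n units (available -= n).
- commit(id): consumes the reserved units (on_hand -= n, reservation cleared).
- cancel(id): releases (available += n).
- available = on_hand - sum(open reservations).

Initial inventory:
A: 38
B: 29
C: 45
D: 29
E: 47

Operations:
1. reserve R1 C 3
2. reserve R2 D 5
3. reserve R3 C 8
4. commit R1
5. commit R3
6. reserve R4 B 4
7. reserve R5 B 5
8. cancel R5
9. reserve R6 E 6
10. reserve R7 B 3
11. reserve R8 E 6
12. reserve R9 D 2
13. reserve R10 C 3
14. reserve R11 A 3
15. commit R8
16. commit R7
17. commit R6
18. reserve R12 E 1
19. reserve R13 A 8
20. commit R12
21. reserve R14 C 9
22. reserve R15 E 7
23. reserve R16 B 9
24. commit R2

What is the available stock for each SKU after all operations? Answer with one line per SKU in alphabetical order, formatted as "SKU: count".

Answer: A: 27
B: 13
C: 22
D: 22
E: 27

Derivation:
Step 1: reserve R1 C 3 -> on_hand[A=38 B=29 C=45 D=29 E=47] avail[A=38 B=29 C=42 D=29 E=47] open={R1}
Step 2: reserve R2 D 5 -> on_hand[A=38 B=29 C=45 D=29 E=47] avail[A=38 B=29 C=42 D=24 E=47] open={R1,R2}
Step 3: reserve R3 C 8 -> on_hand[A=38 B=29 C=45 D=29 E=47] avail[A=38 B=29 C=34 D=24 E=47] open={R1,R2,R3}
Step 4: commit R1 -> on_hand[A=38 B=29 C=42 D=29 E=47] avail[A=38 B=29 C=34 D=24 E=47] open={R2,R3}
Step 5: commit R3 -> on_hand[A=38 B=29 C=34 D=29 E=47] avail[A=38 B=29 C=34 D=24 E=47] open={R2}
Step 6: reserve R4 B 4 -> on_hand[A=38 B=29 C=34 D=29 E=47] avail[A=38 B=25 C=34 D=24 E=47] open={R2,R4}
Step 7: reserve R5 B 5 -> on_hand[A=38 B=29 C=34 D=29 E=47] avail[A=38 B=20 C=34 D=24 E=47] open={R2,R4,R5}
Step 8: cancel R5 -> on_hand[A=38 B=29 C=34 D=29 E=47] avail[A=38 B=25 C=34 D=24 E=47] open={R2,R4}
Step 9: reserve R6 E 6 -> on_hand[A=38 B=29 C=34 D=29 E=47] avail[A=38 B=25 C=34 D=24 E=41] open={R2,R4,R6}
Step 10: reserve R7 B 3 -> on_hand[A=38 B=29 C=34 D=29 E=47] avail[A=38 B=22 C=34 D=24 E=41] open={R2,R4,R6,R7}
Step 11: reserve R8 E 6 -> on_hand[A=38 B=29 C=34 D=29 E=47] avail[A=38 B=22 C=34 D=24 E=35] open={R2,R4,R6,R7,R8}
Step 12: reserve R9 D 2 -> on_hand[A=38 B=29 C=34 D=29 E=47] avail[A=38 B=22 C=34 D=22 E=35] open={R2,R4,R6,R7,R8,R9}
Step 13: reserve R10 C 3 -> on_hand[A=38 B=29 C=34 D=29 E=47] avail[A=38 B=22 C=31 D=22 E=35] open={R10,R2,R4,R6,R7,R8,R9}
Step 14: reserve R11 A 3 -> on_hand[A=38 B=29 C=34 D=29 E=47] avail[A=35 B=22 C=31 D=22 E=35] open={R10,R11,R2,R4,R6,R7,R8,R9}
Step 15: commit R8 -> on_hand[A=38 B=29 C=34 D=29 E=41] avail[A=35 B=22 C=31 D=22 E=35] open={R10,R11,R2,R4,R6,R7,R9}
Step 16: commit R7 -> on_hand[A=38 B=26 C=34 D=29 E=41] avail[A=35 B=22 C=31 D=22 E=35] open={R10,R11,R2,R4,R6,R9}
Step 17: commit R6 -> on_hand[A=38 B=26 C=34 D=29 E=35] avail[A=35 B=22 C=31 D=22 E=35] open={R10,R11,R2,R4,R9}
Step 18: reserve R12 E 1 -> on_hand[A=38 B=26 C=34 D=29 E=35] avail[A=35 B=22 C=31 D=22 E=34] open={R10,R11,R12,R2,R4,R9}
Step 19: reserve R13 A 8 -> on_hand[A=38 B=26 C=34 D=29 E=35] avail[A=27 B=22 C=31 D=22 E=34] open={R10,R11,R12,R13,R2,R4,R9}
Step 20: commit R12 -> on_hand[A=38 B=26 C=34 D=29 E=34] avail[A=27 B=22 C=31 D=22 E=34] open={R10,R11,R13,R2,R4,R9}
Step 21: reserve R14 C 9 -> on_hand[A=38 B=26 C=34 D=29 E=34] avail[A=27 B=22 C=22 D=22 E=34] open={R10,R11,R13,R14,R2,R4,R9}
Step 22: reserve R15 E 7 -> on_hand[A=38 B=26 C=34 D=29 E=34] avail[A=27 B=22 C=22 D=22 E=27] open={R10,R11,R13,R14,R15,R2,R4,R9}
Step 23: reserve R16 B 9 -> on_hand[A=38 B=26 C=34 D=29 E=34] avail[A=27 B=13 C=22 D=22 E=27] open={R10,R11,R13,R14,R15,R16,R2,R4,R9}
Step 24: commit R2 -> on_hand[A=38 B=26 C=34 D=24 E=34] avail[A=27 B=13 C=22 D=22 E=27] open={R10,R11,R13,R14,R15,R16,R4,R9}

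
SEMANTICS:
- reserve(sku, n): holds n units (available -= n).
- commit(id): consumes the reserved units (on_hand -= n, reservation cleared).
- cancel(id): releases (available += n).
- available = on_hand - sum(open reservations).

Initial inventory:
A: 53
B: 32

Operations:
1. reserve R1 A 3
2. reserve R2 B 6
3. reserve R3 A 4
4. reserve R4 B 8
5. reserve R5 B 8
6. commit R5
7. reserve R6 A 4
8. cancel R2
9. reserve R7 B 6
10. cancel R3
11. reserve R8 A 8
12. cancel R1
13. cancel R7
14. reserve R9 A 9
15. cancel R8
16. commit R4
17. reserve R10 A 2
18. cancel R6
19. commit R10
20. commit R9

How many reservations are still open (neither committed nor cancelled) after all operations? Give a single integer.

Answer: 0

Derivation:
Step 1: reserve R1 A 3 -> on_hand[A=53 B=32] avail[A=50 B=32] open={R1}
Step 2: reserve R2 B 6 -> on_hand[A=53 B=32] avail[A=50 B=26] open={R1,R2}
Step 3: reserve R3 A 4 -> on_hand[A=53 B=32] avail[A=46 B=26] open={R1,R2,R3}
Step 4: reserve R4 B 8 -> on_hand[A=53 B=32] avail[A=46 B=18] open={R1,R2,R3,R4}
Step 5: reserve R5 B 8 -> on_hand[A=53 B=32] avail[A=46 B=10] open={R1,R2,R3,R4,R5}
Step 6: commit R5 -> on_hand[A=53 B=24] avail[A=46 B=10] open={R1,R2,R3,R4}
Step 7: reserve R6 A 4 -> on_hand[A=53 B=24] avail[A=42 B=10] open={R1,R2,R3,R4,R6}
Step 8: cancel R2 -> on_hand[A=53 B=24] avail[A=42 B=16] open={R1,R3,R4,R6}
Step 9: reserve R7 B 6 -> on_hand[A=53 B=24] avail[A=42 B=10] open={R1,R3,R4,R6,R7}
Step 10: cancel R3 -> on_hand[A=53 B=24] avail[A=46 B=10] open={R1,R4,R6,R7}
Step 11: reserve R8 A 8 -> on_hand[A=53 B=24] avail[A=38 B=10] open={R1,R4,R6,R7,R8}
Step 12: cancel R1 -> on_hand[A=53 B=24] avail[A=41 B=10] open={R4,R6,R7,R8}
Step 13: cancel R7 -> on_hand[A=53 B=24] avail[A=41 B=16] open={R4,R6,R8}
Step 14: reserve R9 A 9 -> on_hand[A=53 B=24] avail[A=32 B=16] open={R4,R6,R8,R9}
Step 15: cancel R8 -> on_hand[A=53 B=24] avail[A=40 B=16] open={R4,R6,R9}
Step 16: commit R4 -> on_hand[A=53 B=16] avail[A=40 B=16] open={R6,R9}
Step 17: reserve R10 A 2 -> on_hand[A=53 B=16] avail[A=38 B=16] open={R10,R6,R9}
Step 18: cancel R6 -> on_hand[A=53 B=16] avail[A=42 B=16] open={R10,R9}
Step 19: commit R10 -> on_hand[A=51 B=16] avail[A=42 B=16] open={R9}
Step 20: commit R9 -> on_hand[A=42 B=16] avail[A=42 B=16] open={}
Open reservations: [] -> 0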